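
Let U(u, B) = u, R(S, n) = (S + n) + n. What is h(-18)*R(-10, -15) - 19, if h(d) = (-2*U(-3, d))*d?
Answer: 4301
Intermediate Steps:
R(S, n) = S + 2*n
h(d) = 6*d (h(d) = (-2*(-3))*d = 6*d)
h(-18)*R(-10, -15) - 19 = (6*(-18))*(-10 + 2*(-15)) - 19 = -108*(-10 - 30) - 19 = -108*(-40) - 19 = 4320 - 19 = 4301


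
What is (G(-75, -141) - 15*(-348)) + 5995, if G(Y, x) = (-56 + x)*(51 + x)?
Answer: 28945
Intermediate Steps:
(G(-75, -141) - 15*(-348)) + 5995 = ((-2856 + (-141)² - 5*(-141)) - 15*(-348)) + 5995 = ((-2856 + 19881 + 705) + 5220) + 5995 = (17730 + 5220) + 5995 = 22950 + 5995 = 28945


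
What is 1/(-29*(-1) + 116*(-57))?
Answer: -1/6583 ≈ -0.00015191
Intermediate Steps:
1/(-29*(-1) + 116*(-57)) = 1/(29 - 6612) = 1/(-6583) = -1/6583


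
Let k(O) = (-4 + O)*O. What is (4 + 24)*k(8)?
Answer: 896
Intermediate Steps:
k(O) = O*(-4 + O)
(4 + 24)*k(8) = (4 + 24)*(8*(-4 + 8)) = 28*(8*4) = 28*32 = 896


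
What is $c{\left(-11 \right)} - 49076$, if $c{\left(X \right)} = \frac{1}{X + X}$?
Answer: $- \frac{1079673}{22} \approx -49076.0$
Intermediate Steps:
$c{\left(X \right)} = \frac{1}{2 X}$
$c{\left(-11 \right)} - 49076 = \frac{1}{2 \left(-11\right)} - 49076 = \frac{1}{2} \left(- \frac{1}{11}\right) - 49076 = - \frac{1}{22} - 49076 = - \frac{1079673}{22}$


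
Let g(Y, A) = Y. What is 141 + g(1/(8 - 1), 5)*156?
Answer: 1143/7 ≈ 163.29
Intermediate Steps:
141 + g(1/(8 - 1), 5)*156 = 141 + 156/(8 - 1) = 141 + 156/7 = 1143/7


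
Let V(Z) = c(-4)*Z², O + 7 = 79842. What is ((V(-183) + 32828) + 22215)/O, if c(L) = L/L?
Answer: 88532/79835 ≈ 1.1089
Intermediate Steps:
O = 79835 (O = -7 + 79842 = 79835)
c(L) = 1
V(Z) = Z² (V(Z) = 1*Z² = Z²)
((V(-183) + 32828) + 22215)/O = (((-183)² + 32828) + 22215)/79835 = ((33489 + 32828) + 22215)*(1/79835) = (66317 + 22215)*(1/79835) = 88532*(1/79835) = 88532/79835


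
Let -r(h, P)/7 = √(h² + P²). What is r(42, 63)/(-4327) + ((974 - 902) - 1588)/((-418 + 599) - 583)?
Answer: 758/201 + 147*√13/4327 ≈ 3.8936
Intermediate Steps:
r(h, P) = -7*√(P² + h²) (r(h, P) = -7*√(h² + P²) = -7*√(P² + h²))
r(42, 63)/(-4327) + ((974 - 902) - 1588)/((-418 + 599) - 583) = -7*√(63² + 42²)/(-4327) + ((974 - 902) - 1588)/((-418 + 599) - 583) = -7*√(3969 + 1764)*(-1/4327) + (72 - 1588)/(181 - 583) = -147*√13*(-1/4327) - 1516/(-402) = -147*√13*(-1/4327) - 1516*(-1/402) = -147*√13*(-1/4327) + 758/201 = 147*√13/4327 + 758/201 = 758/201 + 147*√13/4327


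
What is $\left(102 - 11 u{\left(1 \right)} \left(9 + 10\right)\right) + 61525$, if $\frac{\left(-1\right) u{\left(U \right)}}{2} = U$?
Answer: $62045$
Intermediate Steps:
$u{\left(U \right)} = - 2 U$
$\left(102 - 11 u{\left(1 \right)} \left(9 + 10\right)\right) + 61525 = \left(102 - 11 \left(-2\right) 1 \left(9 + 10\right)\right) + 61525 = \left(102 - 11 \left(\left(-2\right) 19\right)\right) + 61525 = \left(102 - -418\right) + 61525 = \left(102 + 418\right) + 61525 = 520 + 61525 = 62045$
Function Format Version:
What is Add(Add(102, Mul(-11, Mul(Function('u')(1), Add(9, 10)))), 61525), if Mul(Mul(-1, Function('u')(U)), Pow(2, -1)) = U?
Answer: 62045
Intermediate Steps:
Function('u')(U) = Mul(-2, U)
Add(Add(102, Mul(-11, Mul(Function('u')(1), Add(9, 10)))), 61525) = Add(Add(102, Mul(-11, Mul(Mul(-2, 1), Add(9, 10)))), 61525) = Add(Add(102, Mul(-11, Mul(-2, 19))), 61525) = Add(Add(102, Mul(-11, -38)), 61525) = Add(Add(102, 418), 61525) = Add(520, 61525) = 62045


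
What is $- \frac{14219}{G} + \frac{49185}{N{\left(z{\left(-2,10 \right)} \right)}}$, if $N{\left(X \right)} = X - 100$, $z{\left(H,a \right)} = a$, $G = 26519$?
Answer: $- \frac{29013705}{53038} \approx -547.04$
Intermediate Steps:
$N{\left(X \right)} = -100 + X$
$- \frac{14219}{G} + \frac{49185}{N{\left(z{\left(-2,10 \right)} \right)}} = - \frac{14219}{26519} + \frac{49185}{-100 + 10} = \left(-14219\right) \frac{1}{26519} + \frac{49185}{-90} = - \frac{14219}{26519} + 49185 \left(- \frac{1}{90}\right) = - \frac{14219}{26519} - \frac{1093}{2} = - \frac{29013705}{53038}$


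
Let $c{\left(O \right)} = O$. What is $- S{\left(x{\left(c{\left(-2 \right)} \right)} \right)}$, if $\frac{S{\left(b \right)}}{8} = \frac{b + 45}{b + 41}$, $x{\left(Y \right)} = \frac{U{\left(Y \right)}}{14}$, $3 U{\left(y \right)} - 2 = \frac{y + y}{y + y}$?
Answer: $- \frac{5048}{575} \approx -8.7791$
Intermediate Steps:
$U{\left(y \right)} = 1$ ($U{\left(y \right)} = \frac{2}{3} + \frac{\left(y + y\right) \frac{1}{y + y}}{3} = \frac{2}{3} + \frac{2 y \frac{1}{2 y}}{3} = \frac{2}{3} + \frac{1}{3} \cdot 1 = \frac{2}{3} + \frac{1}{3} = 1$)
$x{\left(Y \right)} = \frac{1}{14}$ ($x{\left(Y \right)} = 1 \cdot \frac{1}{14} = \frac{1}{14}$)
$S{\left(b \right)} = \frac{8 \left(45 + b\right)}{41 + b}$ ($S{\left(b \right)} = 8 \frac{b + 45}{b + 41} = 8 \frac{45 + b}{41 + b} = \frac{8 \left(45 + b\right)}{41 + b}$)
$- S{\left(x{\left(c{\left(-2 \right)} \right)} \right)} = - \frac{8 \left(45 + \frac{1}{14}\right)}{41 + \frac{1}{14}} = - \frac{8 \cdot 631}{\frac{575}{14} \cdot 14} = - \frac{8 \cdot 14 \cdot 631}{575 \cdot 14} = \left(-1\right) \frac{5048}{575} = - \frac{5048}{575}$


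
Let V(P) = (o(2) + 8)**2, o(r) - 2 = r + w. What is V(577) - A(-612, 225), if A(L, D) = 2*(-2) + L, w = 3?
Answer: 841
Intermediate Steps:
A(L, D) = -4 + L
o(r) = 5 + r (o(r) = 2 + (r + 3) = 2 + (3 + r) = 5 + r)
V(P) = 225 (V(P) = ((5 + 2) + 8)**2 = (7 + 8)**2 = 15**2 = 225)
V(577) - A(-612, 225) = 225 - (-4 - 612) = 225 - 1*(-616) = 225 + 616 = 841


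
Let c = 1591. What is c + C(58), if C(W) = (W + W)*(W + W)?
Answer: 15047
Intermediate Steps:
C(W) = 4*W² (C(W) = (2*W)*(2*W) = 4*W²)
c + C(58) = 1591 + 4*58² = 1591 + 4*3364 = 1591 + 13456 = 15047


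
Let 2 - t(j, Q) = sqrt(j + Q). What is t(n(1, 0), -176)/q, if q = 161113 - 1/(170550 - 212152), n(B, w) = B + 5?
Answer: 83204/6702623027 - 41602*I*sqrt(170)/6702623027 ≈ 1.2414e-5 - 8.0927e-5*I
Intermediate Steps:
n(B, w) = 5 + B
t(j, Q) = 2 - sqrt(Q + j) (t(j, Q) = 2 - sqrt(j + Q) = 2 - sqrt(Q + j))
q = 6702623027/41602 (q = 161113 - 1/(-41602) = 161113 - 1*(-1/41602) = 161113 + 1/41602 = 6702623027/41602 ≈ 1.6111e+5)
t(n(1, 0), -176)/q = (2 - sqrt(-176 + (5 + 1)))/(6702623027/41602) = (2 - sqrt(-176 + 6))*(41602/6702623027) = (2 - sqrt(-170))*(41602/6702623027) = (2 - I*sqrt(170))*(41602/6702623027) = 83204/6702623027 - 41602*I*sqrt(170)/6702623027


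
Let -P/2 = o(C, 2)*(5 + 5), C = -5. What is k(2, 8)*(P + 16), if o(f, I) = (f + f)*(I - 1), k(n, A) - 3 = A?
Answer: 2376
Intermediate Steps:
k(n, A) = 3 + A
o(f, I) = 2*f*(-1 + I) (o(f, I) = (2*f)*(-1 + I) = 2*f*(-1 + I))
P = 200 (P = -2*2*(-5)*(-1 + 2)*(5 + 5) = -2*2*(-5)*1*10 = -(-20)*10 = -2*(-100) = 200)
k(2, 8)*(P + 16) = (3 + 8)*(200 + 16) = 11*216 = 2376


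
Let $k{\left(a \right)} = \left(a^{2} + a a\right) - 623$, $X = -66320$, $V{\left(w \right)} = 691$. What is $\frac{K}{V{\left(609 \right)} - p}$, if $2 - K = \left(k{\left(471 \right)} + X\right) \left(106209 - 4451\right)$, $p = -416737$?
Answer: $- \frac{9584051790}{104357} \approx -91839.0$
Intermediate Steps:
$k{\left(a \right)} = -623 + 2 a^{2}$ ($k{\left(a \right)} = \left(a^{2} + a^{2}\right) - 623 = 2 a^{2} - 623 = -623 + 2 a^{2}$)
$K = -38336207160$ ($K = 2 - \left(\left(-623 + 2 \cdot 471^{2}\right) - 66320\right) \left(106209 - 4451\right) = 2 - \left(\left(-623 + 2 \cdot 221841\right) - 66320\right) 101758 = 2 - \left(\left(-623 + 443682\right) - 66320\right) 101758 = 2 - \left(443059 - 66320\right) 101758 = 2 - 376739 \cdot 101758 = 2 - 38336207162 = -38336207160$)
$\frac{K}{V{\left(609 \right)} - p} = - \frac{38336207160}{691 - -416737} = - \frac{38336207160}{691 + 416737} = - \frac{38336207160}{417428} = \left(-38336207160\right) \frac{1}{417428} = - \frac{9584051790}{104357}$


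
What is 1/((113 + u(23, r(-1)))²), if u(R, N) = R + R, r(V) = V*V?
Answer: 1/25281 ≈ 3.9555e-5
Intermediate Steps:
r(V) = V²
u(R, N) = 2*R
1/((113 + u(23, r(-1)))²) = 1/((113 + 2*23)²) = 1/((113 + 46)²) = 1/(159²) = 1/25281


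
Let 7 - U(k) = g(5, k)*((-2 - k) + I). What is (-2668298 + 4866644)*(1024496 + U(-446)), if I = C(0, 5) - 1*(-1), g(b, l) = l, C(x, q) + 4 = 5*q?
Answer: 2709107511294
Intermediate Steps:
C(x, q) = -4 + 5*q
I = 22 (I = (-4 + 5*5) - 1*(-1) = (-4 + 25) + 1 = 21 + 1 = 22)
U(k) = 7 - k*(20 - k) (U(k) = 7 - k*((-2 - k) + 22) = 7 - k*(20 - k))
(-2668298 + 4866644)*(1024496 + U(-446)) = (-2668298 + 4866644)*(1024496 + (7 + (-446)² - 20*(-446))) = 2198346*(1024496 + (7 + 198916 + 8920)) = 2198346*(1024496 + 207843) = 2198346*1232339 = 2709107511294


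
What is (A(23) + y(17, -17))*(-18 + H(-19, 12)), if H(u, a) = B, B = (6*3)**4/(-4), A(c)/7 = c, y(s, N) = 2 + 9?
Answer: -4517064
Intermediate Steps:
y(s, N) = 11
A(c) = 7*c
B = -26244 (B = 18**4*(-1/4) = 104976*(-1/4) = -26244)
H(u, a) = -26244
(A(23) + y(17, -17))*(-18 + H(-19, 12)) = (7*23 + 11)*(-18 - 26244) = (161 + 11)*(-26262) = 172*(-26262) = -4517064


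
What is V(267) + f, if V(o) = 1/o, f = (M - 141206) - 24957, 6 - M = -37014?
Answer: -34481180/267 ≈ -1.2914e+5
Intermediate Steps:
M = 37020 (M = 6 - 1*(-37014) = 6 + 37014 = 37020)
f = -129143 (f = (37020 - 141206) - 24957 = -104186 - 24957 = -129143)
V(267) + f = 1/267 - 129143 = -34481180/267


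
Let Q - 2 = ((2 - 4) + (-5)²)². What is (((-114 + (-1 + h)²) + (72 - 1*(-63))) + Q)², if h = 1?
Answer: 304704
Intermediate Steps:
Q = 531 (Q = 2 + ((2 - 4) + (-5)²)² = 2 + (-2 + 25)² = 2 + 23² = 2 + 529 = 531)
(((-114 + (-1 + h)²) + (72 - 1*(-63))) + Q)² = (((-114 + (-1 + 1)²) + (72 - 1*(-63))) + 531)² = (((-114 + 0²) + (72 + 63)) + 531)² = (((-114 + 0) + 135) + 531)² = ((-114 + 135) + 531)² = (21 + 531)² = 552² = 304704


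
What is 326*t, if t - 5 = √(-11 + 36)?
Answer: 3260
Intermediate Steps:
t = 10 (t = 5 + √(-11 + 36) = 5 + √25 = 5 + 5 = 10)
326*t = 326*10 = 3260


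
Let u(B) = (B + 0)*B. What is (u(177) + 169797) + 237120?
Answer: 438246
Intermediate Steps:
u(B) = B² (u(B) = B*B = B²)
(u(177) + 169797) + 237120 = (177² + 169797) + 237120 = (31329 + 169797) + 237120 = 201126 + 237120 = 438246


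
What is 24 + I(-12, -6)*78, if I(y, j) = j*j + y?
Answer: 1896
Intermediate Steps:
I(y, j) = y + j**2 (I(y, j) = j**2 + y = y + j**2)
24 + I(-12, -6)*78 = 24 + (-12 + (-6)**2)*78 = 24 + (-12 + 36)*78 = 24 + 24*78 = 24 + 1872 = 1896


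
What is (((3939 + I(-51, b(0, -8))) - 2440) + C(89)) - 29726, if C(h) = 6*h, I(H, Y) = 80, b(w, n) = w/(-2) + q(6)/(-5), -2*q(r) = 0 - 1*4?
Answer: -27613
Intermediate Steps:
q(r) = 2 (q(r) = -(0 - 1*4)/2 = -(0 - 4)/2 = -½*(-4) = 2)
b(w, n) = -⅖ - w/2 (b(w, n) = w/(-2) + 2/(-5) = w*(-½) + 2*(-⅕) = -w/2 - ⅖ = -⅖ - w/2)
(((3939 + I(-51, b(0, -8))) - 2440) + C(89)) - 29726 = (((3939 + 80) - 2440) + 6*89) - 29726 = ((4019 - 2440) + 534) - 29726 = (1579 + 534) - 29726 = 2113 - 29726 = -27613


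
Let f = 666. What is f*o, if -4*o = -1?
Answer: 333/2 ≈ 166.50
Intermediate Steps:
o = ¼ (o = -¼*(-1) = ¼ ≈ 0.25000)
f*o = 666*(¼) = 333/2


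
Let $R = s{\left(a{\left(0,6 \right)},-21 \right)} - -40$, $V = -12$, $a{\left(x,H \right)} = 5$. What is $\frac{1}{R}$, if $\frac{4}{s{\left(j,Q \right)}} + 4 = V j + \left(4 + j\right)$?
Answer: $\frac{55}{2196} \approx 0.025046$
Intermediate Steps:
$s{\left(j,Q \right)} = - \frac{4}{11 j}$ ($s{\left(j,Q \right)} = \frac{4}{-4 - \left(-4 + 11 j\right)} = \frac{4}{\left(-11\right) j} = 4 \left(- \frac{1}{11 j}\right) = - \frac{4}{11 j}$)
$R = \frac{2196}{55}$ ($R = - \frac{4}{11 \cdot 5} - -40 = \left(- \frac{4}{11}\right) \frac{1}{5} + 40 = - \frac{4}{55} + 40 = \frac{2196}{55} \approx 39.927$)
$\frac{1}{R} = \frac{1}{\frac{2196}{55}} = \frac{55}{2196}$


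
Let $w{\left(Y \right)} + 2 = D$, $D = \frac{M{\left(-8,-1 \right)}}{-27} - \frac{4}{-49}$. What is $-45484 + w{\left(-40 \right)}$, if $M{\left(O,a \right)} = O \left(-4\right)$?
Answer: $- \frac{60179438}{1323} \approx -45487.0$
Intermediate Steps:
$M{\left(O,a \right)} = - 4 O$
$D = - \frac{1460}{1323}$ ($D = \frac{\left(-4\right) \left(-8\right)}{-27} - \frac{4}{-49} = 32 \left(- \frac{1}{27}\right) - - \frac{4}{49} = - \frac{32}{27} + \frac{4}{49} = - \frac{1460}{1323} \approx -1.1036$)
$w{\left(Y \right)} = - \frac{4106}{1323}$ ($w{\left(Y \right)} = -2 - \frac{1460}{1323} = - \frac{4106}{1323}$)
$-45484 + w{\left(-40 \right)} = -45484 - \frac{4106}{1323} = - \frac{60179438}{1323}$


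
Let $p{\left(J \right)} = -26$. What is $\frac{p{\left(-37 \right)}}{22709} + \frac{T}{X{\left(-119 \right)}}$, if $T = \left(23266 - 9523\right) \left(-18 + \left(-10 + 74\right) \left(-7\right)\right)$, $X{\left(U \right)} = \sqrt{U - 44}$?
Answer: $- \frac{26}{22709} + \frac{6404238 i \sqrt{163}}{163} \approx -0.0011449 + 5.0162 \cdot 10^{5} i$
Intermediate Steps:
$X{\left(U \right)} = \sqrt{-44 + U}$
$T = -6404238$ ($T = 13743 \left(-18 + 64 \left(-7\right)\right) = 13743 \left(-18 - 448\right) = 13743 \left(-466\right) = -6404238$)
$\frac{p{\left(-37 \right)}}{22709} + \frac{T}{X{\left(-119 \right)}} = - \frac{26}{22709} - \frac{6404238}{\sqrt{-44 - 119}} = \left(-26\right) \frac{1}{22709} - \frac{6404238}{\sqrt{-163}} = - \frac{26}{22709} - \frac{6404238}{i \sqrt{163}} = - \frac{26}{22709} - 6404238 \left(- \frac{i \sqrt{163}}{163}\right) = - \frac{26}{22709} + \frac{6404238 i \sqrt{163}}{163}$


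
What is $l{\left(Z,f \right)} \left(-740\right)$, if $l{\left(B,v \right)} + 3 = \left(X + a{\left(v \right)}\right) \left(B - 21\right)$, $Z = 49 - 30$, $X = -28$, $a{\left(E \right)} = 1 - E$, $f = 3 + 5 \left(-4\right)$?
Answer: $-12580$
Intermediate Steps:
$f = -17$ ($f = 3 - 20 = -17$)
$Z = 19$ ($Z = 49 - 30 = 19$)
$l{\left(B,v \right)} = -3 + \left(-27 - v\right) \left(-21 + B\right)$ ($l{\left(B,v \right)} = -3 + \left(-28 - \left(-1 + v\right)\right) \left(B - 21\right) = -3 + \left(-27 - v\right) \left(-21 + B\right)$)
$l{\left(Z,f \right)} \left(-740\right) = \left(564 - 513 + 21 \left(-17\right) - 19 \left(-17\right)\right) \left(-740\right) = \left(564 - 513 - 357 + 323\right) \left(-740\right) = 17 \left(-740\right) = -12580$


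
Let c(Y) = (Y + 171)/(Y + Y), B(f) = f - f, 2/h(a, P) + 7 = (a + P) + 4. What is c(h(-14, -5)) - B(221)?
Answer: -940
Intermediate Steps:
h(a, P) = 2/(-3 + P + a) (h(a, P) = 2/(-7 + ((a + P) + 4)) = 2/(-7 + ((P + a) + 4)) = 2/(-7 + (4 + P + a)) = 2/(-3 + P + a))
B(f) = 0
c(Y) = (171 + Y)/(2*Y) (c(Y) = (171 + Y)/((2*Y)) = (171 + Y)*(1/(2*Y)) = (171 + Y)/(2*Y))
c(h(-14, -5)) - B(221) = (171 + 2/(-3 - 5 - 14))/(2*((2/(-3 - 5 - 14)))) - 1*0 = (171 + 2/(-22))/(2*((2/(-22)))) + 0 = (171 + 2*(-1/22))/(2*((2*(-1/22)))) + 0 = (171 - 1/11)/(2*(-1/11)) + 0 = (½)*(-11)*(1880/11) + 0 = -940 + 0 = -940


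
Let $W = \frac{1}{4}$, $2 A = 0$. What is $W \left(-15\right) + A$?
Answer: $- \frac{15}{4} \approx -3.75$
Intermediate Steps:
$A = 0$ ($A = \frac{1}{2} \cdot 0 = 0$)
$W = \frac{1}{4} \approx 0.25$
$W \left(-15\right) + A = \frac{1}{4} \left(-15\right) + 0 = - \frac{15}{4} + 0 = - \frac{15}{4}$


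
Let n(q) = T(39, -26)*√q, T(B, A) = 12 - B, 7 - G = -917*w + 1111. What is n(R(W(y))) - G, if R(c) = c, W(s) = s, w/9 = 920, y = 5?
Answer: -7591656 - 27*√5 ≈ -7.5917e+6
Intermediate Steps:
w = 8280 (w = 9*920 = 8280)
G = 7591656 (G = 7 - (-917*8280 + 1111) = 7 - (-7592760 + 1111) = 7 - 1*(-7591649) = 7 + 7591649 = 7591656)
n(q) = -27*√q (n(q) = (12 - 1*39)*√q = (12 - 39)*√q = -27*√q)
n(R(W(y))) - G = -27*√5 - 1*7591656 = -27*√5 - 7591656 = -7591656 - 27*√5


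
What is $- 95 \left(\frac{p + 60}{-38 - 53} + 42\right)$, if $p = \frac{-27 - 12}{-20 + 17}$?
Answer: $- \frac{356155}{91} \approx -3913.8$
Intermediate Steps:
$p = 13$ ($p = - \frac{39}{-3} = \left(-39\right) \left(- \frac{1}{3}\right) = 13$)
$- 95 \left(\frac{p + 60}{-38 - 53} + 42\right) = - 95 \left(\frac{13 + 60}{-38 - 53} + 42\right) = - 95 \left(\frac{73}{-91} + 42\right) = - 95 \left(73 \left(- \frac{1}{91}\right) + 42\right) = - 95 \left(- \frac{73}{91} + 42\right) = \left(-95\right) \frac{3749}{91} = - \frac{356155}{91}$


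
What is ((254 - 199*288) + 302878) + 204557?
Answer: 450377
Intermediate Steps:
((254 - 199*288) + 302878) + 204557 = ((254 - 57312) + 302878) + 204557 = (-57058 + 302878) + 204557 = 245820 + 204557 = 450377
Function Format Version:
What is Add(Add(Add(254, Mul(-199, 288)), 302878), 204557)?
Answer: 450377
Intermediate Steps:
Add(Add(Add(254, Mul(-199, 288)), 302878), 204557) = Add(Add(Add(254, -57312), 302878), 204557) = Add(Add(-57058, 302878), 204557) = Add(245820, 204557) = 450377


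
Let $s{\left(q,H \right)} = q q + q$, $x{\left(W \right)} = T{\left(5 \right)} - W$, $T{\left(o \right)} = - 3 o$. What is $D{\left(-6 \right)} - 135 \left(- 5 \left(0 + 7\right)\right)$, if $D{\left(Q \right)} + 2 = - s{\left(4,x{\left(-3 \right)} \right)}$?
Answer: $4703$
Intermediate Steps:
$x{\left(W \right)} = -15 - W$ ($x{\left(W \right)} = \left(-3\right) 5 - W = -15 - W$)
$s{\left(q,H \right)} = q + q^{2}$ ($s{\left(q,H \right)} = q^{2} + q = q + q^{2}$)
$D{\left(Q \right)} = -22$ ($D{\left(Q \right)} = -2 - 4 \left(1 + 4\right) = -2 - 4 \cdot 5 = -2 - 20 = -22$)
$D{\left(-6 \right)} - 135 \left(- 5 \left(0 + 7\right)\right) = -22 - 135 \left(- 5 \left(0 + 7\right)\right) = -22 - 135 \left(\left(-5\right) 7\right) = -22 - -4725 = -22 + 4725 = 4703$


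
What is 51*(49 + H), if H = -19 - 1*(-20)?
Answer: 2550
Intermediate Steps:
H = 1 (H = -19 + 20 = 1)
51*(49 + H) = 51*(49 + 1) = 51*50 = 2550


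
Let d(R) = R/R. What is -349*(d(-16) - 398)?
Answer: 138553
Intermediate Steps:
d(R) = 1
-349*(d(-16) - 398) = -349*(1 - 398) = -349*(-397) = 138553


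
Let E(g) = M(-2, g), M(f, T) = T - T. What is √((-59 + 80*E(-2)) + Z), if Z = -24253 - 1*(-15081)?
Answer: I*√9231 ≈ 96.078*I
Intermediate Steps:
M(f, T) = 0
E(g) = 0
Z = -9172 (Z = -24253 + 15081 = -9172)
√((-59 + 80*E(-2)) + Z) = √((-59 + 80*0) - 9172) = √((-59 + 0) - 9172) = √(-59 - 9172) = √(-9231) = I*√9231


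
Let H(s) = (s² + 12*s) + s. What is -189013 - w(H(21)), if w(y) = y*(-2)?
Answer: -187585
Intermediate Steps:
H(s) = s² + 13*s
w(y) = -2*y
-189013 - w(H(21)) = -189013 - (-2)*21*(13 + 21) = -189013 - (-2)*21*34 = -189013 - (-2)*714 = -189013 - 1*(-1428) = -189013 + 1428 = -187585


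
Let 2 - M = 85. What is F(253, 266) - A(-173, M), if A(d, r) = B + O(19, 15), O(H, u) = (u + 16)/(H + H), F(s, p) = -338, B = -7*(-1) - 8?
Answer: -12837/38 ≈ -337.82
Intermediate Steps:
M = -83 (M = 2 - 1*85 = 2 - 85 = -83)
B = -1 (B = 7 - 8 = -1)
O(H, u) = (16 + u)/(2*H) (O(H, u) = (16 + u)/((2*H)) = (16 + u)*(1/(2*H)) = (16 + u)/(2*H))
A(d, r) = -7/38 (A(d, r) = -1 + (½)*(16 + 15)/19 = -1 + (½)*(1/19)*31 = -1 + 31/38 = -7/38)
F(253, 266) - A(-173, M) = -338 - 1*(-7/38) = -338 + 7/38 = -12837/38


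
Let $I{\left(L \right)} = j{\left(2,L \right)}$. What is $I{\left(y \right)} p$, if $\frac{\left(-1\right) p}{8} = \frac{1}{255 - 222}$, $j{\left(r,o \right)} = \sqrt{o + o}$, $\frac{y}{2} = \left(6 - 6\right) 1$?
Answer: $0$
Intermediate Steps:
$y = 0$ ($y = 2 \left(6 - 6\right) 1 = 2 \cdot 0 \cdot 1 = 2 \cdot 0 = 0$)
$j{\left(r,o \right)} = \sqrt{2} \sqrt{o}$ ($j{\left(r,o \right)} = \sqrt{2 o} = \sqrt{2} \sqrt{o}$)
$p = - \frac{8}{33}$ ($p = - \frac{8}{255 - 222} = - \frac{8}{33} \approx -0.24242$)
$I{\left(L \right)} = \sqrt{2} \sqrt{L}$
$I{\left(y \right)} p = \sqrt{2} \sqrt{0} \left(- \frac{8}{33}\right) = \sqrt{2} \cdot 0 \left(- \frac{8}{33}\right) = 0 \left(- \frac{8}{33}\right) = 0$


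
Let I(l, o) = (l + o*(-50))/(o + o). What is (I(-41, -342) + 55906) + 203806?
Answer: 177625949/684 ≈ 2.5969e+5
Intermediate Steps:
I(l, o) = (l - 50*o)/(2*o) (I(l, o) = (l - 50*o)/((2*o)) = (l - 50*o)*(1/(2*o)) = (l - 50*o)/(2*o))
(I(-41, -342) + 55906) + 203806 = ((-25 + (½)*(-41)/(-342)) + 55906) + 203806 = ((-25 + (½)*(-41)*(-1/342)) + 55906) + 203806 = ((-25 + 41/684) + 55906) + 203806 = (-17059/684 + 55906) + 203806 = 38222645/684 + 203806 = 177625949/684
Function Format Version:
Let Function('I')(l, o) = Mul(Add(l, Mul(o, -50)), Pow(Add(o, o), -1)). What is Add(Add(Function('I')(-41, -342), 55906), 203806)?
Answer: Rational(177625949, 684) ≈ 2.5969e+5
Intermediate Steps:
Function('I')(l, o) = Mul(Rational(1, 2), Pow(o, -1), Add(l, Mul(-50, o))) (Function('I')(l, o) = Mul(Add(l, Mul(-50, o)), Pow(Mul(2, o), -1)) = Mul(Add(l, Mul(-50, o)), Mul(Rational(1, 2), Pow(o, -1))) = Mul(Rational(1, 2), Pow(o, -1), Add(l, Mul(-50, o))))
Add(Add(Function('I')(-41, -342), 55906), 203806) = Add(Add(Add(-25, Mul(Rational(1, 2), -41, Pow(-342, -1))), 55906), 203806) = Add(Add(Add(-25, Mul(Rational(1, 2), -41, Rational(-1, 342))), 55906), 203806) = Add(Add(Add(-25, Rational(41, 684)), 55906), 203806) = Add(Add(Rational(-17059, 684), 55906), 203806) = Add(Rational(38222645, 684), 203806) = Rational(177625949, 684)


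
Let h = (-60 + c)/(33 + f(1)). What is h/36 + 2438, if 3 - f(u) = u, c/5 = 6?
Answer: 102395/42 ≈ 2438.0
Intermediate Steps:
c = 30 (c = 5*6 = 30)
f(u) = 3 - u
h = -6/7 (h = (-60 + 30)/(33 + (3 - 1*1)) = -30/(33 + (3 - 1)) = -30/(33 + 2) = -30/35 = -30*1/35 = -6/7 ≈ -0.85714)
h/36 + 2438 = -6/7/36 + 2438 = -6/7*1/36 + 2438 = -1/42 + 2438 = 102395/42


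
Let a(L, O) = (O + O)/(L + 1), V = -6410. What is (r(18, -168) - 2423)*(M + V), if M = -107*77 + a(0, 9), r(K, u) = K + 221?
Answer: 31954104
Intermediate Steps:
a(L, O) = 2*O/(1 + L) (a(L, O) = (2*O)/(1 + L) = 2*O/(1 + L))
r(K, u) = 221 + K
M = -8221 (M = -107*77 + 2*9/(1 + 0) = -8239 + 2*9/1 = -8239 + 2*9*1 = -8239 + 18 = -8221)
(r(18, -168) - 2423)*(M + V) = ((221 + 18) - 2423)*(-8221 - 6410) = (239 - 2423)*(-14631) = -2184*(-14631) = 31954104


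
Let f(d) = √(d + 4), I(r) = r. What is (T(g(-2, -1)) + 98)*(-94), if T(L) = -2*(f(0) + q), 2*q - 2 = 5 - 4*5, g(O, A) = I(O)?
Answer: -10058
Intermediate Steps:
g(O, A) = O
f(d) = √(4 + d)
q = -13/2 (q = 1 + (5 - 4*5)/2 = 1 + (5 - 20)/2 = 1 + (½)*(-15) = 1 - 15/2 = -13/2 ≈ -6.5000)
T(L) = 9 (T(L) = -2*(√(4 + 0) - 13/2) = -2*(√4 - 13/2) = -2*(2 - 13/2) = -2*(-9/2) = 9)
(T(g(-2, -1)) + 98)*(-94) = (9 + 98)*(-94) = 107*(-94) = -10058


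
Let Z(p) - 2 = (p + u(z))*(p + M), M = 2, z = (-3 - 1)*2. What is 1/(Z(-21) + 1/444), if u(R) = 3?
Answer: 444/152737 ≈ 0.0029070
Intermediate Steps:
z = -8 (z = -4*2 = -8)
Z(p) = 2 + (2 + p)*(3 + p) (Z(p) = 2 + (p + 3)*(p + 2) = 2 + (3 + p)*(2 + p) = 2 + (2 + p)*(3 + p))
1/(Z(-21) + 1/444) = 1/((8 + (-21)² + 5*(-21)) + 1/444) = 1/((8 + 441 - 105) + 1/444) = 1/(344 + 1/444) = 1/(152737/444) = 444/152737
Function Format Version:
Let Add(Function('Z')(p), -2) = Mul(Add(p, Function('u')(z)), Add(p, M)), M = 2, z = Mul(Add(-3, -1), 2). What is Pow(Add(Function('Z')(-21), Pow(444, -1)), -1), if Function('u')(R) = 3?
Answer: Rational(444, 152737) ≈ 0.0029070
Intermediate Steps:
z = -8 (z = Mul(-4, 2) = -8)
Function('Z')(p) = Add(2, Mul(Add(2, p), Add(3, p))) (Function('Z')(p) = Add(2, Mul(Add(p, 3), Add(p, 2))) = Add(2, Mul(Add(3, p), Add(2, p))) = Add(2, Mul(Add(2, p), Add(3, p))))
Pow(Add(Function('Z')(-21), Pow(444, -1)), -1) = Pow(Add(Add(8, Pow(-21, 2), Mul(5, -21)), Pow(444, -1)), -1) = Pow(Add(Add(8, 441, -105), Rational(1, 444)), -1) = Pow(Add(344, Rational(1, 444)), -1) = Pow(Rational(152737, 444), -1) = Rational(444, 152737)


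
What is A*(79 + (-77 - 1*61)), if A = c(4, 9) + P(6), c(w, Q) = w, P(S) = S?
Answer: -590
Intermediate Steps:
A = 10 (A = 4 + 6 = 10)
A*(79 + (-77 - 1*61)) = 10*(79 + (-77 - 1*61)) = 10*(79 + (-77 - 61)) = 10*(79 - 138) = 10*(-59) = -590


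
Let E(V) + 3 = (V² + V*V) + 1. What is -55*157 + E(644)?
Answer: 820835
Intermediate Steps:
E(V) = -2 + 2*V² (E(V) = -3 + ((V² + V*V) + 1) = -3 + ((V² + V²) + 1) = -3 + (2*V² + 1) = -3 + (1 + 2*V²) = -2 + 2*V²)
-55*157 + E(644) = -55*157 + (-2 + 2*644²) = -8635 + (-2 + 2*414736) = -8635 + (-2 + 829472) = -8635 + 829470 = 820835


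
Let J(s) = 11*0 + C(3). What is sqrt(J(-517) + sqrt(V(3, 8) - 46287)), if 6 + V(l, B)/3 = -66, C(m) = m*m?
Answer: sqrt(9 + 3*I*sqrt(5167)) ≈ 10.603 + 10.169*I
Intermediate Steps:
C(m) = m**2
V(l, B) = -216 (V(l, B) = -18 + 3*(-66) = -18 - 198 = -216)
J(s) = 9 (J(s) = 11*0 + 3**2 = 0 + 9 = 9)
sqrt(J(-517) + sqrt(V(3, 8) - 46287)) = sqrt(9 + sqrt(-216 - 46287)) = sqrt(9 + sqrt(-46503)) = sqrt(9 + 3*I*sqrt(5167))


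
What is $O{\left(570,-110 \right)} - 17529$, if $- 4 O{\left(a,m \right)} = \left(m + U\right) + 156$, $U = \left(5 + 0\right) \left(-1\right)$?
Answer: $- \frac{70157}{4} \approx -17539.0$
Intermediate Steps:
$U = -5$ ($U = 5 \left(-1\right) = -5$)
$O{\left(a,m \right)} = - \frac{151}{4} - \frac{m}{4}$ ($O{\left(a,m \right)} = - \frac{\left(m - 5\right) + 156}{4} = - \frac{\left(-5 + m\right) + 156}{4} = - \frac{151 + m}{4} = - \frac{151}{4} - \frac{m}{4}$)
$O{\left(570,-110 \right)} - 17529 = \left(- \frac{151}{4} - - \frac{55}{2}\right) - 17529 = \left(- \frac{151}{4} + \frac{55}{2}\right) - 17529 = - \frac{41}{4} - 17529 = - \frac{70157}{4}$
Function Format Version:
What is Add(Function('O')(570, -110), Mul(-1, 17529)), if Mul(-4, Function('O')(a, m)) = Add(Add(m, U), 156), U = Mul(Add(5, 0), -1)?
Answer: Rational(-70157, 4) ≈ -17539.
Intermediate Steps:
U = -5 (U = Mul(5, -1) = -5)
Function('O')(a, m) = Add(Rational(-151, 4), Mul(Rational(-1, 4), m)) (Function('O')(a, m) = Mul(Rational(-1, 4), Add(Add(m, -5), 156)) = Mul(Rational(-1, 4), Add(Add(-5, m), 156)) = Mul(Rational(-1, 4), Add(151, m)) = Add(Rational(-151, 4), Mul(Rational(-1, 4), m)))
Add(Function('O')(570, -110), Mul(-1, 17529)) = Add(Add(Rational(-151, 4), Mul(Rational(-1, 4), -110)), Mul(-1, 17529)) = Add(Add(Rational(-151, 4), Rational(55, 2)), -17529) = Add(Rational(-41, 4), -17529) = Rational(-70157, 4)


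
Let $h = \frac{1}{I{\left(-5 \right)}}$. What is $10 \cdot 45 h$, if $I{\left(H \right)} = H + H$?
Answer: $-45$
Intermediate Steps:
$I{\left(H \right)} = 2 H$
$h = - \frac{1}{10}$ ($h = \frac{1}{2 \left(-5\right)} = \frac{1}{-10} = - \frac{1}{10} \approx -0.1$)
$10 \cdot 45 h = 10 \cdot 45 \left(- \frac{1}{10}\right) = 450 \left(- \frac{1}{10}\right) = -45$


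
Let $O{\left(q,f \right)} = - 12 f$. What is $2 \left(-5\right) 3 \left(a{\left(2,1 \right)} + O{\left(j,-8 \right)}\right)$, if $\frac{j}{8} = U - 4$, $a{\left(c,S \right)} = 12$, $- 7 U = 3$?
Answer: $-3240$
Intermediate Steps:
$U = - \frac{3}{7}$ ($U = \left(- \frac{1}{7}\right) 3 = - \frac{3}{7} \approx -0.42857$)
$j = - \frac{248}{7}$ ($j = 8 \left(- \frac{3}{7} - 4\right) = 8 \left(- \frac{31}{7}\right) = - \frac{248}{7} \approx -35.429$)
$2 \left(-5\right) 3 \left(a{\left(2,1 \right)} + O{\left(j,-8 \right)}\right) = 2 \left(-5\right) 3 \left(12 - -96\right) = \left(-10\right) 3 \left(12 + 96\right) = \left(-30\right) 108 = -3240$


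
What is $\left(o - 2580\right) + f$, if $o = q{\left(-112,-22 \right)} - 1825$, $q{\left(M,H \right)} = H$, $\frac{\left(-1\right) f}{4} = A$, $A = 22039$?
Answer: $-92583$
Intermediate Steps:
$f = -88156$ ($f = \left(-4\right) 22039 = -88156$)
$o = -1847$ ($o = -22 - 1825 = -1847$)
$\left(o - 2580\right) + f = \left(-1847 - 2580\right) - 88156 = -4427 - 88156 = -92583$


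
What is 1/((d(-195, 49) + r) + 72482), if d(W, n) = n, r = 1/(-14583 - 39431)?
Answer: 54014/3917689433 ≈ 1.3787e-5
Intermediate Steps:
r = -1/54014 (r = 1/(-54014) = -1/54014 ≈ -1.8514e-5)
1/((d(-195, 49) + r) + 72482) = 1/((49 - 1/54014) + 72482) = 1/(2646685/54014 + 72482) = 1/(3917689433/54014) = 54014/3917689433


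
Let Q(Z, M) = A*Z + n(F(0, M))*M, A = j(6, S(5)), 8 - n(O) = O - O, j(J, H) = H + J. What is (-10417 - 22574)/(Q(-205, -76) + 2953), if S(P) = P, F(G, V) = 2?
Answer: -10997/30 ≈ -366.57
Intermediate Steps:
n(O) = 8 (n(O) = 8 - (O - O) = 8 - 1*0 = 8 + 0 = 8)
A = 11 (A = 5 + 6 = 11)
Q(Z, M) = 8*M + 11*Z (Q(Z, M) = 11*Z + 8*M = 8*M + 11*Z)
(-10417 - 22574)/(Q(-205, -76) + 2953) = (-10417 - 22574)/((8*(-76) + 11*(-205)) + 2953) = -32991/((-608 - 2255) + 2953) = -32991/(-2863 + 2953) = -32991/90 = -32991*1/90 = -10997/30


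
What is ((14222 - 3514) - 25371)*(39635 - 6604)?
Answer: -484333553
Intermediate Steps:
((14222 - 3514) - 25371)*(39635 - 6604) = (10708 - 25371)*33031 = -14663*33031 = -484333553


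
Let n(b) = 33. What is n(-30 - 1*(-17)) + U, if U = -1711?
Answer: -1678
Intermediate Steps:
n(-30 - 1*(-17)) + U = 33 - 1711 = -1678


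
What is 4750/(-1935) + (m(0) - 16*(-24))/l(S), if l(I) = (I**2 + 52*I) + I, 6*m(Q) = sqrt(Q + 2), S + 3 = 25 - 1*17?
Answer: -63446/56115 + sqrt(2)/1740 ≈ -1.1298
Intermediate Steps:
S = 5 (S = -3 + (25 - 1*17) = -3 + (25 - 17) = -3 + 8 = 5)
m(Q) = sqrt(2 + Q)/6 (m(Q) = sqrt(Q + 2)/6 = sqrt(2 + Q)/6)
l(I) = I**2 + 53*I
4750/(-1935) + (m(0) - 16*(-24))/l(S) = 4750/(-1935) + (sqrt(2 + 0)/6 - 16*(-24))/((5*(53 + 5))) = 4750*(-1/1935) + (sqrt(2)/6 + 384)/((5*58)) = -950/387 + (384 + sqrt(2)/6)/290 = -950/387 + (384 + sqrt(2)/6)*(1/290) = -950/387 + (192/145 + sqrt(2)/1740) = -63446/56115 + sqrt(2)/1740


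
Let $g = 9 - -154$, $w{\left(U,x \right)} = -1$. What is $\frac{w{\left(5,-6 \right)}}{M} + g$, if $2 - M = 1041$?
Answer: $\frac{169358}{1039} \approx 163.0$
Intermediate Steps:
$M = -1039$ ($M = 2 - 1041 = -1039$)
$g = 163$ ($g = 9 + 154 = 163$)
$\frac{w{\left(5,-6 \right)}}{M} + g = - \frac{1}{-1039} + 163 = \left(-1\right) \left(- \frac{1}{1039}\right) + 163 = \frac{1}{1039} + 163 = \frac{169358}{1039}$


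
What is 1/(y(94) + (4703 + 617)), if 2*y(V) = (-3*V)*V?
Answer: -1/7934 ≈ -0.00012604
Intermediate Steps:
y(V) = -3*V²/2 (y(V) = ((-3*V)*V)/2 = (-3*V²)/2 = -3*V²/2)
1/(y(94) + (4703 + 617)) = 1/(-3/2*94² + (4703 + 617)) = 1/(-3/2*8836 + 5320) = 1/(-13254 + 5320) = 1/(-7934) = -1/7934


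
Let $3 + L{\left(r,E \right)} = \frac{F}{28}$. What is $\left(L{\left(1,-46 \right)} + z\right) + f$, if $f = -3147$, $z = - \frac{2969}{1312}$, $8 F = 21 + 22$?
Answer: $- \frac{7237155}{2296} \approx -3152.1$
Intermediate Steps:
$F = \frac{43}{8}$ ($F = \frac{21 + 22}{8} = \frac{1}{8} \cdot 43 = \frac{43}{8} \approx 5.375$)
$L{\left(r,E \right)} = - \frac{629}{224}$ ($L{\left(r,E \right)} = -3 + \frac{43}{8 \cdot 28} = -3 + \frac{43}{8} \cdot \frac{1}{28} = -3 + \frac{43}{224} = - \frac{629}{224}$)
$z = - \frac{2969}{1312}$ ($z = \left(-2969\right) \frac{1}{1312} = - \frac{2969}{1312} \approx -2.263$)
$\left(L{\left(1,-46 \right)} + z\right) + f = \left(- \frac{629}{224} - \frac{2969}{1312}\right) - 3147 = - \frac{11643}{2296} - 3147 = - \frac{7237155}{2296}$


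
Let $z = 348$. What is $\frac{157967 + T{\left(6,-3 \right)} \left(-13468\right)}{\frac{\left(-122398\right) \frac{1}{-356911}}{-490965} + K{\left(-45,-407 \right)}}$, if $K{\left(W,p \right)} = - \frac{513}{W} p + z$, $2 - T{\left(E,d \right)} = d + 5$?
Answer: $- \frac{117790149887103}{3200236539073} \approx -36.807$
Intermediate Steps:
$T{\left(E,d \right)} = -3 - d$ ($T{\left(E,d \right)} = 2 - \left(d + 5\right) = 2 - \left(5 + d\right) = -3 - d$)
$K{\left(W,p \right)} = 348 - \frac{513 p}{W}$ ($K{\left(W,p \right)} = - \frac{513}{W} p + 348 = - \frac{513 p}{W} + 348 = 348 - \frac{513 p}{W}$)
$\frac{157967 + T{\left(6,-3 \right)} \left(-13468\right)}{\frac{\left(-122398\right) \frac{1}{-356911}}{-490965} + K{\left(-45,-407 \right)}} = \frac{157967 + \left(-3 - -3\right) \left(-13468\right)}{\frac{\left(-122398\right) \frac{1}{-356911}}{-490965} + \left(348 - - \frac{208791}{-45}\right)} = \frac{157967 + \left(-3 + 3\right) \left(-13468\right)}{\left(-122398\right) \left(- \frac{1}{356911}\right) \left(- \frac{1}{490965}\right) + \left(348 - \left(-208791\right) \left(- \frac{1}{45}\right)\right)} = \frac{157967 + 0 \left(-13468\right)}{\frac{122398}{356911} \left(- \frac{1}{490965}\right) + \left(348 - \frac{23199}{5}\right)} = \frac{157967 + 0}{- \frac{122398}{175230809115} - \frac{21459}{5}} = \frac{157967}{- \frac{150411117336431}{35046161823}} = 157967 \left(- \frac{35046161823}{150411117336431}\right) = - \frac{117790149887103}{3200236539073}$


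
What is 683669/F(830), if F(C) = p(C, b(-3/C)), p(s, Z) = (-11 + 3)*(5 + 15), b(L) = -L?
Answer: -683669/160 ≈ -4272.9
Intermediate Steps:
p(s, Z) = -160 (p(s, Z) = -8*20 = -160)
F(C) = -160
683669/F(830) = 683669/(-160) = 683669*(-1/160) = -683669/160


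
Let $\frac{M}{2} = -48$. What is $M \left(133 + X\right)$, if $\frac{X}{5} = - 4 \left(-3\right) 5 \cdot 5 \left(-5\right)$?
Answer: $707232$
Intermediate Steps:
$M = -96$ ($M = 2 \left(-48\right) = -96$)
$X = -7500$ ($X = 5 - 4 \left(-3\right) 5 \cdot 5 \left(-5\right) = 5 - 4 \left(\left(-15\right) 5\right) \left(-5\right) = 5 \left(-4\right) \left(-75\right) \left(-5\right) = 5 \cdot 300 \left(-5\right) = 5 \left(-1500\right) = -7500$)
$M \left(133 + X\right) = - 96 \left(133 - 7500\right) = \left(-96\right) \left(-7367\right) = 707232$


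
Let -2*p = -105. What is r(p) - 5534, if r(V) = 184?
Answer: -5350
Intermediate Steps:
p = 105/2 (p = -½*(-105) = 105/2 ≈ 52.500)
r(p) - 5534 = 184 - 5534 = -5350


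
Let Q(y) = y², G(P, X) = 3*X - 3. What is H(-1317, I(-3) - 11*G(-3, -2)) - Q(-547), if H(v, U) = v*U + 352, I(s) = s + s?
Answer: -421338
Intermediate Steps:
I(s) = 2*s
G(P, X) = -3 + 3*X
H(v, U) = 352 + U*v (H(v, U) = U*v + 352 = 352 + U*v)
H(-1317, I(-3) - 11*G(-3, -2)) - Q(-547) = (352 + (2*(-3) - 11*(-3 + 3*(-2)))*(-1317)) - 1*(-547)² = (352 + (-6 - 11*(-3 - 6))*(-1317)) - 1*299209 = (352 + (-6 - 11*(-9))*(-1317)) - 299209 = (352 + (-6 + 99)*(-1317)) - 299209 = (352 + 93*(-1317)) - 299209 = (352 - 122481) - 299209 = -122129 - 299209 = -421338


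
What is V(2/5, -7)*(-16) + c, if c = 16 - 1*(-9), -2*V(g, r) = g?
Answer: 141/5 ≈ 28.200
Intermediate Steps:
V(g, r) = -g/2
c = 25 (c = 16 + 9 = 25)
V(2/5, -7)*(-16) + c = -1/5*(-16) + 25 = 16/5 + 25 = 141/5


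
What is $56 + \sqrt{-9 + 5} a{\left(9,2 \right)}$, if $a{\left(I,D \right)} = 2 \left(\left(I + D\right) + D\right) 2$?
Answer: $56 + 104 i \approx 56.0 + 104.0 i$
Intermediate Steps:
$a{\left(I,D \right)} = 4 I + 8 D$ ($a{\left(I,D \right)} = 2 \left(\left(D + I\right) + D\right) 2 = 2 \left(I + 2 D\right) 2 = \left(2 I + 4 D\right) 2 = 4 I + 8 D$)
$56 + \sqrt{-9 + 5} a{\left(9,2 \right)} = 56 + \sqrt{-9 + 5} \left(4 \cdot 9 + 8 \cdot 2\right) = 56 + \sqrt{-4} \left(36 + 16\right) = 56 + 2 i 52 = 56 + 104 i$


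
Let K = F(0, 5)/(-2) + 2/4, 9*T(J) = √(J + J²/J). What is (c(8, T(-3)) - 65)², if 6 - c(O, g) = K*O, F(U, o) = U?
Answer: 3969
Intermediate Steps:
T(J) = √2*√J/9 (T(J) = √(J + J²/J)/9 = √(J + J)/9 = √(2*J)/9 = (√2*√J)/9 = √2*√J/9)
K = ½ (K = 0/(-2) + 2/4 = 0*(-½) + 2*(¼) = 0 + ½ = ½ ≈ 0.50000)
c(O, g) = 6 - O/2
(c(8, T(-3)) - 65)² = ((6 - ½*8) - 65)² = ((6 - 4) - 65)² = (2 - 65)² = (-63)² = 3969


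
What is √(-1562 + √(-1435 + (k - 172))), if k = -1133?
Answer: √(-1562 + 2*I*√685) ≈ 0.6621 + 39.528*I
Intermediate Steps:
√(-1562 + √(-1435 + (k - 172))) = √(-1562 + √(-1435 + (-1133 - 172))) = √(-1562 + √(-1435 - 1305)) = √(-1562 + √(-2740)) = √(-1562 + 2*I*√685)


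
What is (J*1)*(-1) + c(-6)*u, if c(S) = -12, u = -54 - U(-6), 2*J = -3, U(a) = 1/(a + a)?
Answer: 1297/2 ≈ 648.50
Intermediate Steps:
U(a) = 1/(2*a)
J = -3/2 (J = (½)*(-3) = -3/2 ≈ -1.5000)
u = -647/12 (u = -54 - 1/(2*(-6)) = -54 - (-1)/(2*6) = -54 - 1*(-1/12) = -54 + 1/12 = -647/12 ≈ -53.917)
(J*1)*(-1) + c(-6)*u = -3/2*1*(-1) - 12*(-647/12) = -3/2*(-1) + 647 = 3/2 + 647 = 1297/2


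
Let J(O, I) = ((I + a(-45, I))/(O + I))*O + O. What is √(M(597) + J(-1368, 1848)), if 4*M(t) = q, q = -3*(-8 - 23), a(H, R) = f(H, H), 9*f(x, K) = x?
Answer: I*√659730/10 ≈ 81.224*I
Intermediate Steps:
f(x, K) = x/9
a(H, R) = H/9
q = 93 (q = -3*(-31) = 93)
M(t) = 93/4 (M(t) = (¼)*93 = 93/4)
J(O, I) = O + O*(-5 + I)/(I + O) (J(O, I) = ((I + (⅑)*(-45))/(O + I))*O + O = ((I - 5)/(I + O))*O + O = ((-5 + I)/(I + O))*O + O = O*(-5 + I)/(I + O) + O = O + O*(-5 + I)/(I + O))
√(M(597) + J(-1368, 1848)) = √(93/4 - 1368*(-5 - 1368 + 2*1848)/(1848 - 1368)) = √(93/4 - 1368*(-5 - 1368 + 3696)/480) = √(93/4 - 1368*1/480*2323) = √(93/4 - 132411/20) = √(-65973/10) = I*√659730/10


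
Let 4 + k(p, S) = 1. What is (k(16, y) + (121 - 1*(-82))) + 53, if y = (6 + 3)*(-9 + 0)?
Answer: 253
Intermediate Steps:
y = -81 (y = 9*(-9) = -81)
k(p, S) = -3 (k(p, S) = -4 + 1 = -3)
(k(16, y) + (121 - 1*(-82))) + 53 = (-3 + (121 - 1*(-82))) + 53 = (-3 + (121 + 82)) + 53 = (-3 + 203) + 53 = 200 + 53 = 253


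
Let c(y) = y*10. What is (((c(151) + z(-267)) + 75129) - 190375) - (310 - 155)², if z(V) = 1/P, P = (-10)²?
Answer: -13776099/100 ≈ -1.3776e+5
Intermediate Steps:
c(y) = 10*y
P = 100
z(V) = 1/100
(((c(151) + z(-267)) + 75129) - 190375) - (310 - 155)² = (((10*151 + 1/100) + 75129) - 190375) - (310 - 155)² = (((1510 + 1/100) + 75129) - 190375) - 1*155² = ((151001/100 + 75129) - 190375) - 1*24025 = (7663901/100 - 190375) - 24025 = -11373599/100 - 24025 = -13776099/100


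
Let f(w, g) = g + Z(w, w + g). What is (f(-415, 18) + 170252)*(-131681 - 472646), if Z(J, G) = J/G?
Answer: -40851057836835/397 ≈ -1.0290e+11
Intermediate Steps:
f(w, g) = g + w/(g + w) (f(w, g) = g + w/(w + g) = g + w/(g + w))
(f(-415, 18) + 170252)*(-131681 - 472646) = ((-415 + 18*(18 - 415))/(18 - 415) + 170252)*(-131681 - 472646) = ((-415 + 18*(-397))/(-397) + 170252)*(-604327) = (-(-415 - 7146)/397 + 170252)*(-604327) = (-1/397*(-7561) + 170252)*(-604327) = (7561/397 + 170252)*(-604327) = (67597605/397)*(-604327) = -40851057836835/397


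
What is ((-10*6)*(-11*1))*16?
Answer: 10560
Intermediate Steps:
((-10*6)*(-11*1))*16 = -60*(-11)*16 = 660*16 = 10560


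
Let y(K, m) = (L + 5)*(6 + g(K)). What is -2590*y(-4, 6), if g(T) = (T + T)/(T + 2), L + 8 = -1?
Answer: 103600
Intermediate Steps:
L = -9 (L = -8 - 1 = -9)
g(T) = 2*T/(2 + T) (g(T) = (2*T)/(2 + T) = 2*T/(2 + T))
y(K, m) = -24 - 8*K/(2 + K) (y(K, m) = (-9 + 5)*(6 + 2*K/(2 + K)) = -4*(6 + 2*K/(2 + K)) = -24 - 8*K/(2 + K))
-2590*y(-4, 6) = -41440*(-3 - 2*(-4))/(2 - 4) = -41440*(-3 + 8)/(-2) = -41440*(-1)*5/2 = -2590*(-40) = 103600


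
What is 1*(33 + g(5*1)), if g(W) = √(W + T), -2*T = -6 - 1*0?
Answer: 33 + 2*√2 ≈ 35.828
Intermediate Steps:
T = 3 (T = -(-6 - 1*0)/2 = -(-6 + 0)/2 = -½*(-6) = 3)
g(W) = √(3 + W) (g(W) = √(W + 3) = √(3 + W))
1*(33 + g(5*1)) = 1*(33 + √(3 + 5*1)) = 1*(33 + √(3 + 5)) = 1*(33 + √8) = 1*(33 + 2*√2) = 33 + 2*√2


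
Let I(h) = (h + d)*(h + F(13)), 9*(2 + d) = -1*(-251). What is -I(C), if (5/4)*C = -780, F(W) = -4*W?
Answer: -3638908/9 ≈ -4.0432e+5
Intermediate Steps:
d = 233/9 (d = -2 + (-1*(-251))/9 = -2 + (⅑)*251 = -2 + 251/9 = 233/9 ≈ 25.889)
C = -624 (C = (⅘)*(-780) = -624)
I(h) = (-52 + h)*(233/9 + h) (I(h) = (h + 233/9)*(h - 4*13) = (233/9 + h)*(h - 52) = (233/9 + h)*(-52 + h) = (-52 + h)*(233/9 + h))
-I(C) = -(-12116/9 + (-624)² - 235/9*(-624)) = -(-12116/9 + 389376 + 48880/3) = -1*3638908/9 = -3638908/9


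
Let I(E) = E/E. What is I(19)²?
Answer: 1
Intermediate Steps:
I(E) = 1
I(19)² = 1² = 1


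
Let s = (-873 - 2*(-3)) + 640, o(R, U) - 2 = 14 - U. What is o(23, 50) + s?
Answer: -261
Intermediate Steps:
o(R, U) = 16 - U (o(R, U) = 2 + (14 - U) = 16 - U)
s = -227 (s = (-873 + 6) + 640 = -867 + 640 = -227)
o(23, 50) + s = (16 - 1*50) - 227 = (16 - 50) - 227 = -34 - 227 = -261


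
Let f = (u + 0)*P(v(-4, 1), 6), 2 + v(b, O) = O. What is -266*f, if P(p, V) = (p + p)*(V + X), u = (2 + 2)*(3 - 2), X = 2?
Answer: 17024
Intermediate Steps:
v(b, O) = -2 + O
u = 4 (u = 4*1 = 4)
P(p, V) = 2*p*(2 + V) (P(p, V) = (p + p)*(V + 2) = (2*p)*(2 + V) = 2*p*(2 + V))
f = -64 (f = (4 + 0)*(2*(-2 + 1)*(2 + 6)) = 4*(2*(-1)*8) = 4*(-16) = -64)
-266*f = -266*(-64) = 17024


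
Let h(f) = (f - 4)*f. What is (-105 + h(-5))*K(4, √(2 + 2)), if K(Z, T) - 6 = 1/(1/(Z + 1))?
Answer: -660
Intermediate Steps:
h(f) = f*(-4 + f) (h(f) = (-4 + f)*f = f*(-4 + f))
K(Z, T) = 7 + Z (K(Z, T) = 6 + 1/(1/(Z + 1)) = 6 + 1/(1/(1 + Z)) = 6 + (1 + Z) = 7 + Z)
(-105 + h(-5))*K(4, √(2 + 2)) = (-105 - 5*(-4 - 5))*(7 + 4) = (-105 - 5*(-9))*11 = (-105 + 45)*11 = -60*11 = -660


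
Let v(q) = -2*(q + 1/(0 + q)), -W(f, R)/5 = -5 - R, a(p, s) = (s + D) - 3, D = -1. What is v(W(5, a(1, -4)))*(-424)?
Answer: -191648/15 ≈ -12777.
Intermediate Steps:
a(p, s) = -4 + s (a(p, s) = (s - 1) - 3 = (-1 + s) - 3 = -4 + s)
W(f, R) = 25 + 5*R (W(f, R) = -5*(-5 - R) = 25 + 5*R)
v(q) = -2*q - 2/q (v(q) = -2*(q + 1/q) = -2*q - 2/q)
v(W(5, a(1, -4)))*(-424) = (-2*(25 + 5*(-4 - 4)) - 2/(25 + 5*(-4 - 4)))*(-424) = (-2*(25 + 5*(-8)) - 2/(25 + 5*(-8)))*(-424) = (-2*(25 - 40) - 2/(25 - 40))*(-424) = (-2*(-15) - 2/(-15))*(-424) = (30 - 2*(-1/15))*(-424) = (30 + 2/15)*(-424) = (452/15)*(-424) = -191648/15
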